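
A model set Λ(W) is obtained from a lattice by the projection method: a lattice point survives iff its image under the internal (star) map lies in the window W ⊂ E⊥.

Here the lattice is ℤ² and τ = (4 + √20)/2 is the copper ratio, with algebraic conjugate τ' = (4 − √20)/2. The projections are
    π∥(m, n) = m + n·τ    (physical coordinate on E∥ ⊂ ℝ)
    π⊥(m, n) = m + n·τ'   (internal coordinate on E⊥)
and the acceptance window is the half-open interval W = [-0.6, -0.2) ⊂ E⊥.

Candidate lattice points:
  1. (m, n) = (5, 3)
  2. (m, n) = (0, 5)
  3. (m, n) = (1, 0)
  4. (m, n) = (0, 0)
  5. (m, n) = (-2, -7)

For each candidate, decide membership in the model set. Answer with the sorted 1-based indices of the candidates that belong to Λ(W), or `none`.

Compute τ' = (4−√20)/2 = -0.236068, so π⊥(m,n) = m -0.236068·n.
candidate 1: (m,n)=(5,3) → π∥ = 5+3·τ ≈ 17.708204, π⊥ = 5+3·τ' ≈ 4.291796 ∉ [-0.6, -0.2) ⇒ out
candidate 2: (m,n)=(0,5) → π∥ = 0+5·τ ≈ 21.180340, π⊥ = 0+5·τ' ≈ -1.180340 ∉ [-0.6, -0.2) ⇒ out
candidate 3: (m,n)=(1,0) → π∥ = 1+0·τ ≈ 1.000000, π⊥ = 1+0·τ' ≈ 1.000000 ∉ [-0.6, -0.2) ⇒ out
candidate 4: (m,n)=(0,0) → π∥ = 0+0·τ ≈ 0.000000, π⊥ = 0+0·τ' ≈ 0.000000 ∉ [-0.6, -0.2) ⇒ out
candidate 5: (m,n)=(-2,-7) → π∥ = -2-7·τ ≈ -31.652476, π⊥ = -2-7·τ' ≈ -0.347524 ∈ [-0.6, -0.2) ⇒ IN Λ

5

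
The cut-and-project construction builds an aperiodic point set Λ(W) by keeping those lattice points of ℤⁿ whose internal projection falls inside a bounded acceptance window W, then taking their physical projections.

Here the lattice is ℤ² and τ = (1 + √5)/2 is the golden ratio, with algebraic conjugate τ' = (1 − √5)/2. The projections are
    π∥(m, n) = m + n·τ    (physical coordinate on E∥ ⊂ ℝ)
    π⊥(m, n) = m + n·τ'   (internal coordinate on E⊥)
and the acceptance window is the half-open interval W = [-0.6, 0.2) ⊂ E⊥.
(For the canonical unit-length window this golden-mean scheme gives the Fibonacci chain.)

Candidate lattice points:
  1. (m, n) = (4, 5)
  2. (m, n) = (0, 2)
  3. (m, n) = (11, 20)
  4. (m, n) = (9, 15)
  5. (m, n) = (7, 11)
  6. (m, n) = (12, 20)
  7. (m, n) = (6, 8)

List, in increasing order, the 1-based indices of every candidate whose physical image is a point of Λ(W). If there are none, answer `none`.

4, 6

Compute τ' = (1−√5)/2 = -0.6180, so π⊥(m,n) = m -0.6180·n.
[1] lift (4,5): star map gives 0.9098; window check -0.6 ≤ 0.9098 < 0.2 is false → out
[2] lift (0,2): star map gives -1.2361; window check -0.6 ≤ -1.2361 < 0.2 is false → out
[3] lift (11,20): star map gives -1.3607; window check -0.6 ≤ -1.3607 < 0.2 is false → out
[4] lift (9,15): star map gives -0.2705; window check -0.6 ≤ -0.2705 < 0.2 is true → IN Λ
[5] lift (7,11): star map gives 0.2016; window check -0.6 ≤ 0.2016 < 0.2 is false → out
[6] lift (12,20): star map gives -0.3607; window check -0.6 ≤ -0.3607 < 0.2 is true → IN Λ
[7] lift (6,8): star map gives 1.0557; window check -0.6 ≤ 1.0557 < 0.2 is false → out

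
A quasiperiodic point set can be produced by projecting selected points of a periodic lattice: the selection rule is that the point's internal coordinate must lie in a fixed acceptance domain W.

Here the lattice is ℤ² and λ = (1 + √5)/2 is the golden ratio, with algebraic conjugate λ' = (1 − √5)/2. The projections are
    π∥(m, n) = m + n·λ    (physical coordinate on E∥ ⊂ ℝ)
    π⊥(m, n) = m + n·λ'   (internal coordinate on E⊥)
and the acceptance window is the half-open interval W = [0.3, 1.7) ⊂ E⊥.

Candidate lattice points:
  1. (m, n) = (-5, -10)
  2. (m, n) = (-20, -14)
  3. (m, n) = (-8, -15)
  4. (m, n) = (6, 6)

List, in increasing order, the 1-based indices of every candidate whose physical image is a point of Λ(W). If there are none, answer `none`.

1, 3

Numerically λ ≈ 1.61803 and λ' = −1/λ ≈ -0.61803.
#1 (-5,-10): internal coord -5 + (-10)·λ' = +1.18034; +1.18034 ∈ [0.3, 1.7) → IN Λ
#2 (-20,-14): internal coord -20 + (-14)·λ' = -11.34752; -11.34752 ∉ [0.3, 1.7) → out
#3 (-8,-15): internal coord -8 + (-15)·λ' = +1.27051; +1.27051 ∈ [0.3, 1.7) → IN Λ
#4 (6,6): internal coord 6 + (6)·λ' = +2.29180; +2.29180 ∉ [0.3, 1.7) → out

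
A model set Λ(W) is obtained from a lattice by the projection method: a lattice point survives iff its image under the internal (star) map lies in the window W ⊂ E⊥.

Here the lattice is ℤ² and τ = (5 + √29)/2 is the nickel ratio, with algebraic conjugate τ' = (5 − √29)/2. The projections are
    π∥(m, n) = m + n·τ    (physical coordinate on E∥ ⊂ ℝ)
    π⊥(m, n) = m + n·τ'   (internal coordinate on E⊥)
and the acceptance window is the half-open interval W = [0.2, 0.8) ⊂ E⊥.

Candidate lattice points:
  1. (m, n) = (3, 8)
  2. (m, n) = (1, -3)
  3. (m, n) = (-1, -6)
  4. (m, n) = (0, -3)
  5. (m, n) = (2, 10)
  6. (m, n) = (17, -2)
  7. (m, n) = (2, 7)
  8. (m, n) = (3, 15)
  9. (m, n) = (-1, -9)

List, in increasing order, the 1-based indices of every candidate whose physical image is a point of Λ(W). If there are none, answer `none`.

Compute τ' = (5−√29)/2 = -0.1926, so π⊥(m,n) = m -0.1926·n.
#1 (3,8): internal coord 3 + (8)·τ' = +1.4593; +1.4593 ∉ [0.2, 0.8) → out
#2 (1,-3): internal coord 1 + (-3)·τ' = +1.5777; +1.5777 ∉ [0.2, 0.8) → out
#3 (-1,-6): internal coord -1 + (-6)·τ' = +0.1555; +0.1555 ∉ [0.2, 0.8) → out
#4 (0,-3): internal coord 0 + (-3)·τ' = +0.5777; +0.5777 ∈ [0.2, 0.8) → IN Λ
#5 (2,10): internal coord 2 + (10)·τ' = +0.0742; +0.0742 ∉ [0.2, 0.8) → out
#6 (17,-2): internal coord 17 + (-2)·τ' = +17.3852; +17.3852 ∉ [0.2, 0.8) → out
#7 (2,7): internal coord 2 + (7)·τ' = +0.6519; +0.6519 ∈ [0.2, 0.8) → IN Λ
#8 (3,15): internal coord 3 + (15)·τ' = +0.1113; +0.1113 ∉ [0.2, 0.8) → out
#9 (-1,-9): internal coord -1 + (-9)·τ' = +0.7332; +0.7332 ∈ [0.2, 0.8) → IN Λ

4, 7, 9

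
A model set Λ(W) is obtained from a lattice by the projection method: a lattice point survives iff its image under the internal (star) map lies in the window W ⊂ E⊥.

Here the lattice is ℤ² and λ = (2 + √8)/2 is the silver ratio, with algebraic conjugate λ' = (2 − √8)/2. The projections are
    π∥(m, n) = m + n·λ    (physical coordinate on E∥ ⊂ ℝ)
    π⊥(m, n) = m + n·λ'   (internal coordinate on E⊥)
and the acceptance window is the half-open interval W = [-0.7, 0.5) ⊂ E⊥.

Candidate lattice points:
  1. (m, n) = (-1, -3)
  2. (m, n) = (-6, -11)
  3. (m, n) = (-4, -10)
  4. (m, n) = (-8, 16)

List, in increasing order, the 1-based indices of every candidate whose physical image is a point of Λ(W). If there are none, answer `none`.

λ' = (2−√8)/2 ≈ -0.414214.
#1 (-1,-3): internal coord -1 + (-3)·λ' = +0.242641; +0.242641 ∈ [-0.7, 0.5) → IN Λ
#2 (-6,-11): internal coord -6 + (-11)·λ' = -1.443651; -1.443651 ∉ [-0.7, 0.5) → out
#3 (-4,-10): internal coord -4 + (-10)·λ' = +0.142136; +0.142136 ∈ [-0.7, 0.5) → IN Λ
#4 (-8,16): internal coord -8 + (16)·λ' = -14.627417; -14.627417 ∉ [-0.7, 0.5) → out

1, 3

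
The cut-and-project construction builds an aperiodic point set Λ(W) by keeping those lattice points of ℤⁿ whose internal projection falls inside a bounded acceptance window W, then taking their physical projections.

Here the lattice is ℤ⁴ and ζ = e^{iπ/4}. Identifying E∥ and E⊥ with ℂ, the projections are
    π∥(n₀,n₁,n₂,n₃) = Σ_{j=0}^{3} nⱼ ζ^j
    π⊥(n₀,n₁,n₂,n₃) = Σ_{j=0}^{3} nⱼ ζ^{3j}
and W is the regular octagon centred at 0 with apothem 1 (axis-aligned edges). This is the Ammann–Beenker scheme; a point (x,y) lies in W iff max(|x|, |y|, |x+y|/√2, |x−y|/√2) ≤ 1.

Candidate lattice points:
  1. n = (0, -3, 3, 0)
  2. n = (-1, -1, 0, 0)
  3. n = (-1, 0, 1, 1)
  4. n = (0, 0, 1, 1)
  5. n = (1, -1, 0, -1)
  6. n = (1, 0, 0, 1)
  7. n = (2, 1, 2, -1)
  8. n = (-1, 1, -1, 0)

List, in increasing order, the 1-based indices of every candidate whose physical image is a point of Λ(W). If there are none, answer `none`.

2, 3, 4

Internal map: ζ^{3j} for j=0..3 gives (1,0), (−√2/2,√2/2), (0,−1), (√2/2,√2/2).
candidate 1: n = (0, -3, 3, 0) → π⊥ ≈ (+2.121320, -5.121320); max(|x|,|y|,|x±y|/√2) = 5.121320 > 1 ⇒ ∉ W
candidate 2: n = (-1, -1, 0, 0) → π⊥ ≈ (-0.292893, -0.707107); max(|x|,|y|,|x±y|/√2) = 0.707107 ≤ 1 ⇒ ∈ W
candidate 3: n = (-1, 0, 1, 1) → π⊥ ≈ (-0.292893, -0.292893); max(|x|,|y|,|x±y|/√2) = 0.414214 ≤ 1 ⇒ ∈ W
candidate 4: n = (0, 0, 1, 1) → π⊥ ≈ (+0.707107, -0.292893); max(|x|,|y|,|x±y|/√2) = 0.707107 ≤ 1 ⇒ ∈ W
candidate 5: n = (1, -1, 0, -1) → π⊥ ≈ (+1.000000, -1.414214); max(|x|,|y|,|x±y|/√2) = 1.707107 > 1 ⇒ ∉ W
candidate 6: n = (1, 0, 0, 1) → π⊥ ≈ (+1.707107, +0.707107); max(|x|,|y|,|x±y|/√2) = 1.707107 > 1 ⇒ ∉ W
candidate 7: n = (2, 1, 2, -1) → π⊥ ≈ (+0.585786, -2.000000); max(|x|,|y|,|x±y|/√2) = 2.000000 > 1 ⇒ ∉ W
candidate 8: n = (-1, 1, -1, 0) → π⊥ ≈ (-1.707107, +1.707107); max(|x|,|y|,|x±y|/√2) = 2.414214 > 1 ⇒ ∉ W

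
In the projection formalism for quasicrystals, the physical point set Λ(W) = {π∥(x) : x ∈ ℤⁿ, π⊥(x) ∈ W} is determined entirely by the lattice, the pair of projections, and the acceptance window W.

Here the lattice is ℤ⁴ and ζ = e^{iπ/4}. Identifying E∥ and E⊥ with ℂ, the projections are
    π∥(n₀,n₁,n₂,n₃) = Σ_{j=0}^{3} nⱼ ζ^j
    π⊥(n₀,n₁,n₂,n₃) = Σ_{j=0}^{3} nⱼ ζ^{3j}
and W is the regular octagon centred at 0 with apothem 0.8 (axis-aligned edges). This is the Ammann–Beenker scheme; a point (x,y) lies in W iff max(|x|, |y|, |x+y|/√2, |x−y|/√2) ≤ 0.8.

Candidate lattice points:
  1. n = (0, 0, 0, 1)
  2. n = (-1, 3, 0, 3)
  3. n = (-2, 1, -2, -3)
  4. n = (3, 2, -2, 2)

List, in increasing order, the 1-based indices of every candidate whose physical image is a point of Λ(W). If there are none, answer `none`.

With ζ = e^{iπ/4} the internal vectors are ζ^0,ζ^3,ζ^6,ζ^9.
candidate 1: n = (0, 0, 0, 1) → π⊥ ≈ (+0.70711, +0.70711); max(|x|,|y|,|x±y|/√2) = 1.00000 > 0.8 ⇒ ∉ W
candidate 2: n = (-1, 3, 0, 3) → π⊥ ≈ (-1.00000, +4.24264); max(|x|,|y|,|x±y|/√2) = 4.24264 > 0.8 ⇒ ∉ W
candidate 3: n = (-2, 1, -2, -3) → π⊥ ≈ (-4.82843, +0.58579); max(|x|,|y|,|x±y|/√2) = 4.82843 > 0.8 ⇒ ∉ W
candidate 4: n = (3, 2, -2, 2) → π⊥ ≈ (+3.00000, +4.82843); max(|x|,|y|,|x±y|/√2) = 5.53553 > 0.8 ⇒ ∉ W

none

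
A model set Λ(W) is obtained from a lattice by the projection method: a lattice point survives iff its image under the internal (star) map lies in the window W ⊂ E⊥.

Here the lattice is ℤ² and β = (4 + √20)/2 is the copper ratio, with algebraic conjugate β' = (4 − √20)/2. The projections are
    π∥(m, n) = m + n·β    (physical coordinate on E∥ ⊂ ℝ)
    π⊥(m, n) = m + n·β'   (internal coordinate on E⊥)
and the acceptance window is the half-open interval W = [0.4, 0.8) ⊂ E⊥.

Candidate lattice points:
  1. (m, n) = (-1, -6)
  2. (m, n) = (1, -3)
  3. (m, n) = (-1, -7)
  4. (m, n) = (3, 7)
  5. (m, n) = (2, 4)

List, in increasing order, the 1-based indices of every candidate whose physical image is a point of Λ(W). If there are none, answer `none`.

1, 3

Compute β' = (4−√20)/2 = -0.236068, so π⊥(m,n) = m -0.236068·n.
#1 (-1,-6): internal coord -1 + (-6)·β' = +0.416408; +0.416408 ∈ [0.4, 0.8) → IN Λ
#2 (1,-3): internal coord 1 + (-3)·β' = +1.708204; +1.708204 ∉ [0.4, 0.8) → out
#3 (-1,-7): internal coord -1 + (-7)·β' = +0.652476; +0.652476 ∈ [0.4, 0.8) → IN Λ
#4 (3,7): internal coord 3 + (7)·β' = +1.347524; +1.347524 ∉ [0.4, 0.8) → out
#5 (2,4): internal coord 2 + (4)·β' = +1.055728; +1.055728 ∉ [0.4, 0.8) → out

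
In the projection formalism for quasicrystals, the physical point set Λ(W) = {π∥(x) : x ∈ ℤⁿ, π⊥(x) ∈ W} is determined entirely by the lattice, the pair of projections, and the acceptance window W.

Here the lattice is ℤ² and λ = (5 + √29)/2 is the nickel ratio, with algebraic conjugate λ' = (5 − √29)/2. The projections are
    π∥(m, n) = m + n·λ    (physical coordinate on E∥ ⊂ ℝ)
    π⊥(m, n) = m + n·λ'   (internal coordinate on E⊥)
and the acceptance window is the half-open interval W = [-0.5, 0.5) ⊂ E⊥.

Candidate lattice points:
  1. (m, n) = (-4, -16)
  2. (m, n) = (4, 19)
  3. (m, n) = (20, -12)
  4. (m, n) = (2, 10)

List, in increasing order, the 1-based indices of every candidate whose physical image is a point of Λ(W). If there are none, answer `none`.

2, 4

λ' = (5−√29)/2 ≈ -0.19258.
[1] lift (-4,-16): star map gives -0.91868; window check -0.5 ≤ -0.91868 < 0.5 is false → out
[2] lift (4,19): star map gives 0.34093; window check -0.5 ≤ 0.34093 < 0.5 is true → IN Λ
[3] lift (20,-12): star map gives 22.31099; window check -0.5 ≤ 22.31099 < 0.5 is false → out
[4] lift (2,10): star map gives 0.07418; window check -0.5 ≤ 0.07418 < 0.5 is true → IN Λ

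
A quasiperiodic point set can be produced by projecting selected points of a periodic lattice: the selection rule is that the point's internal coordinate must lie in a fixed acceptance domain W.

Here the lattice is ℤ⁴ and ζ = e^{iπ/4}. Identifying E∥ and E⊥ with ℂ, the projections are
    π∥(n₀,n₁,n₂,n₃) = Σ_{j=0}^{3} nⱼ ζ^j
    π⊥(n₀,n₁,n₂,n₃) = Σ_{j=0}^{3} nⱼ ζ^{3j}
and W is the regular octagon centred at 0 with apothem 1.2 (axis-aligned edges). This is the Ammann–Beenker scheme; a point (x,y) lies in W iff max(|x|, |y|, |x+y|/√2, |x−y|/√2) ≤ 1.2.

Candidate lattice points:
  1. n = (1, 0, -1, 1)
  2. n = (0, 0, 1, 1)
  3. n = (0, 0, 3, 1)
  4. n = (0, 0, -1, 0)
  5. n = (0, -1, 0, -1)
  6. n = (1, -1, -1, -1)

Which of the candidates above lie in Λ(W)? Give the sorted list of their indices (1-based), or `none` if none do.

2, 4, 6

With ζ = e^{iπ/4} the internal vectors are ζ^0,ζ^3,ζ^6,ζ^9.
candidate 1: n = (1, 0, -1, 1) → π⊥ ≈ (+1.7071, +1.7071); max(|x|,|y|,|x±y|/√2) = 2.4142 > 1.2 ⇒ ∉ W
candidate 2: n = (0, 0, 1, 1) → π⊥ ≈ (+0.7071, -0.2929); max(|x|,|y|,|x±y|/√2) = 0.7071 ≤ 1.2 ⇒ ∈ W
candidate 3: n = (0, 0, 3, 1) → π⊥ ≈ (+0.7071, -2.2929); max(|x|,|y|,|x±y|/√2) = 2.2929 > 1.2 ⇒ ∉ W
candidate 4: n = (0, 0, -1, 0) → π⊥ ≈ (+0.0000, +1.0000); max(|x|,|y|,|x±y|/√2) = 1.0000 ≤ 1.2 ⇒ ∈ W
candidate 5: n = (0, -1, 0, -1) → π⊥ ≈ (+0.0000, -1.4142); max(|x|,|y|,|x±y|/√2) = 1.4142 > 1.2 ⇒ ∉ W
candidate 6: n = (1, -1, -1, -1) → π⊥ ≈ (+1.0000, -0.4142); max(|x|,|y|,|x±y|/√2) = 1.0000 ≤ 1.2 ⇒ ∈ W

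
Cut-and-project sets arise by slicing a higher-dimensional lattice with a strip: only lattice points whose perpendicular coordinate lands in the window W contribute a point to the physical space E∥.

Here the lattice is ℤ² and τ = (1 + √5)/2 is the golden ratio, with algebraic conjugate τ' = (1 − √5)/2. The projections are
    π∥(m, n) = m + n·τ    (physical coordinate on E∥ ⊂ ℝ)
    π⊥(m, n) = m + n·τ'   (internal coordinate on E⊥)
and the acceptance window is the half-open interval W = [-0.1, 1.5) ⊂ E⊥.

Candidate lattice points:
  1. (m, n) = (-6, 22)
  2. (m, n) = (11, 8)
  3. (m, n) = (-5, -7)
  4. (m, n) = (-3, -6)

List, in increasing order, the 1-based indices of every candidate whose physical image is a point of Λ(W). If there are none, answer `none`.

τ' = (1−√5)/2 ≈ -0.618034.
[1] lift (-6,22): star map gives -19.596748; window check -0.1 ≤ -19.596748 < 1.5 is false → out
[2] lift (11,8): star map gives 6.055728; window check -0.1 ≤ 6.055728 < 1.5 is false → out
[3] lift (-5,-7): star map gives -0.673762; window check -0.1 ≤ -0.673762 < 1.5 is false → out
[4] lift (-3,-6): star map gives 0.708204; window check -0.1 ≤ 0.708204 < 1.5 is true → IN Λ

4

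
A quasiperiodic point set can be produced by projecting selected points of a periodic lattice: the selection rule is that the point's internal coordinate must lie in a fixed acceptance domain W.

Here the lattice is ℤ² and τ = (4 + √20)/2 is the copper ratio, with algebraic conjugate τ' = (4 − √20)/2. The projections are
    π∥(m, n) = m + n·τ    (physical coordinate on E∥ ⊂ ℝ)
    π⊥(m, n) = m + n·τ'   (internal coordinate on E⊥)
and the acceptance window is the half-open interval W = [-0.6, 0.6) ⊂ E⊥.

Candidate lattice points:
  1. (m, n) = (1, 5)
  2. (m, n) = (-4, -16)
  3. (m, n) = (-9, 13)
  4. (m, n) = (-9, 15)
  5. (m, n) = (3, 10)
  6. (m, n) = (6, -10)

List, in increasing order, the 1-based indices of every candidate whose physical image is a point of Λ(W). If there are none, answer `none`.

τ' = (4−√20)/2 ≈ -0.23607.
candidate 1: (m,n)=(1,5) → π∥ = 1+5·τ ≈ 22.18034, π⊥ = 1+5·τ' ≈ -0.18034 ∈ [-0.6, 0.6) ⇒ IN Λ
candidate 2: (m,n)=(-4,-16) → π∥ = -4-16·τ ≈ -71.77709, π⊥ = -4-16·τ' ≈ -0.22291 ∈ [-0.6, 0.6) ⇒ IN Λ
candidate 3: (m,n)=(-9,13) → π∥ = -9+13·τ ≈ 46.06888, π⊥ = -9+13·τ' ≈ -12.06888 ∉ [-0.6, 0.6) ⇒ out
candidate 4: (m,n)=(-9,15) → π∥ = -9+15·τ ≈ 54.54102, π⊥ = -9+15·τ' ≈ -12.54102 ∉ [-0.6, 0.6) ⇒ out
candidate 5: (m,n)=(3,10) → π∥ = 3+10·τ ≈ 45.36068, π⊥ = 3+10·τ' ≈ 0.63932 ∉ [-0.6, 0.6) ⇒ out
candidate 6: (m,n)=(6,-10) → π∥ = 6-10·τ ≈ -36.36068, π⊥ = 6-10·τ' ≈ 8.36068 ∉ [-0.6, 0.6) ⇒ out

1, 2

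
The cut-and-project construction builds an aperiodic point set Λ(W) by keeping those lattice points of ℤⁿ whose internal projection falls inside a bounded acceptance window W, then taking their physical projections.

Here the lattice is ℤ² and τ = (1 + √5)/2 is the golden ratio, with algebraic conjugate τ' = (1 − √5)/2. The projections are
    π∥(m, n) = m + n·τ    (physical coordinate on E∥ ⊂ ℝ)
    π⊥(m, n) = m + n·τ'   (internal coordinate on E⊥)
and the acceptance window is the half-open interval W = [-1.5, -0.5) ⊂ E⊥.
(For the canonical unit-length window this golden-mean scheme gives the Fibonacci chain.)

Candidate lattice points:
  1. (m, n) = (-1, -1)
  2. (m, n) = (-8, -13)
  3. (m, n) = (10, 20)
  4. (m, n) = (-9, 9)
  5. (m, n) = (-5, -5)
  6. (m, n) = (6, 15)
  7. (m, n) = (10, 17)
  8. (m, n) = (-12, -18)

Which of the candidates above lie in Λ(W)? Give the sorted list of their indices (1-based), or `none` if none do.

7, 8

τ' = (1−√5)/2 ≈ -0.6180.
candidate 1: (m,n)=(-1,-1) → π∥ = -1-1·τ ≈ -2.6180, π⊥ = -1-1·τ' ≈ -0.3820 ∉ [-1.5, -0.5) ⇒ out
candidate 2: (m,n)=(-8,-13) → π∥ = -8-13·τ ≈ -29.0344, π⊥ = -8-13·τ' ≈ 0.0344 ∉ [-1.5, -0.5) ⇒ out
candidate 3: (m,n)=(10,20) → π∥ = 10+20·τ ≈ 42.3607, π⊥ = 10+20·τ' ≈ -2.3607 ∉ [-1.5, -0.5) ⇒ out
candidate 4: (m,n)=(-9,9) → π∥ = -9+9·τ ≈ 5.5623, π⊥ = -9+9·τ' ≈ -14.5623 ∉ [-1.5, -0.5) ⇒ out
candidate 5: (m,n)=(-5,-5) → π∥ = -5-5·τ ≈ -13.0902, π⊥ = -5-5·τ' ≈ -1.9098 ∉ [-1.5, -0.5) ⇒ out
candidate 6: (m,n)=(6,15) → π∥ = 6+15·τ ≈ 30.2705, π⊥ = 6+15·τ' ≈ -3.2705 ∉ [-1.5, -0.5) ⇒ out
candidate 7: (m,n)=(10,17) → π∥ = 10+17·τ ≈ 37.5066, π⊥ = 10+17·τ' ≈ -0.5066 ∈ [-1.5, -0.5) ⇒ IN Λ
candidate 8: (m,n)=(-12,-18) → π∥ = -12-18·τ ≈ -41.1246, π⊥ = -12-18·τ' ≈ -0.8754 ∈ [-1.5, -0.5) ⇒ IN Λ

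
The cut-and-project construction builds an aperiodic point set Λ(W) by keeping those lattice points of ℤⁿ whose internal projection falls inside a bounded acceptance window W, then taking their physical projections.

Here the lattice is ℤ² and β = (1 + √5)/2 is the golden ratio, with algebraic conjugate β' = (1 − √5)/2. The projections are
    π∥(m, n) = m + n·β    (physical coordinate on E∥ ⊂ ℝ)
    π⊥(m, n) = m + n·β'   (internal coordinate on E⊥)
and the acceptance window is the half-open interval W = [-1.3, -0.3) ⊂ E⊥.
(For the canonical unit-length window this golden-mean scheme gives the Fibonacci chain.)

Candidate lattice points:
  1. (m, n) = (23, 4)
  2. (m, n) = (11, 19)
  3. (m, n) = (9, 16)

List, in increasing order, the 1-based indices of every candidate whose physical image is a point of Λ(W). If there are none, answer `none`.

β' = (1−√5)/2 ≈ -0.6180.
[1] lift (23,4): star map gives 20.5279; window check -1.3 ≤ 20.5279 < -0.3 is false → out
[2] lift (11,19): star map gives -0.7426; window check -1.3 ≤ -0.7426 < -0.3 is true → IN Λ
[3] lift (9,16): star map gives -0.8885; window check -1.3 ≤ -0.8885 < -0.3 is true → IN Λ

2, 3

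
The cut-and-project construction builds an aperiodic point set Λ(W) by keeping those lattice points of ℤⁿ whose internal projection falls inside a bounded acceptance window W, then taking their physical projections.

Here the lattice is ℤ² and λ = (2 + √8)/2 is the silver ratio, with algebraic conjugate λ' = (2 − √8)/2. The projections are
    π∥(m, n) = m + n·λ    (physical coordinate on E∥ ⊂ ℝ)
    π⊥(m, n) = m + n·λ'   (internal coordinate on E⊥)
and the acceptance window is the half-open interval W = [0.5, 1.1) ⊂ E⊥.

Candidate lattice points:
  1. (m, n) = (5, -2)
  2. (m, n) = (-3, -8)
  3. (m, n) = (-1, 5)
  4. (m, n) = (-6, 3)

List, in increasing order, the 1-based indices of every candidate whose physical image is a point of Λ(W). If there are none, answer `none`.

none

Compute λ' = (2−√8)/2 = -0.41421, so π⊥(m,n) = m -0.41421·n.
candidate 1: (m,n)=(5,-2) → π∥ = 5-2·λ ≈ 0.17157, π⊥ = 5-2·λ' ≈ 5.82843 ∉ [0.5, 1.1) ⇒ out
candidate 2: (m,n)=(-3,-8) → π∥ = -3-8·λ ≈ -22.31371, π⊥ = -3-8·λ' ≈ 0.31371 ∉ [0.5, 1.1) ⇒ out
candidate 3: (m,n)=(-1,5) → π∥ = -1+5·λ ≈ 11.07107, π⊥ = -1+5·λ' ≈ -3.07107 ∉ [0.5, 1.1) ⇒ out
candidate 4: (m,n)=(-6,3) → π∥ = -6+3·λ ≈ 1.24264, π⊥ = -6+3·λ' ≈ -7.24264 ∉ [0.5, 1.1) ⇒ out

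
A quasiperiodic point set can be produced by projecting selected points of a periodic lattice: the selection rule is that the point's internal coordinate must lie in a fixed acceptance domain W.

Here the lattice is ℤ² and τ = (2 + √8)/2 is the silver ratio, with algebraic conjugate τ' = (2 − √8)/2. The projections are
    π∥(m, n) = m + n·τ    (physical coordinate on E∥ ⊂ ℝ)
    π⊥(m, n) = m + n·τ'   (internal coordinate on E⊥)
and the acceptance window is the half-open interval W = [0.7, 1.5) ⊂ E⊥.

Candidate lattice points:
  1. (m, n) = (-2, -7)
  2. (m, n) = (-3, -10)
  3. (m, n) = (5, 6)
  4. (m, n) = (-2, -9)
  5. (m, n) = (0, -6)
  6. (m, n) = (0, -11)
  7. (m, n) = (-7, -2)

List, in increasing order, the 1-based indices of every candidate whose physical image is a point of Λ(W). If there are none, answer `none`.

Compute τ' = (2−√8)/2 = -0.41421, so π⊥(m,n) = m -0.41421·n.
#1 (-2,-7): internal coord -2 + (-7)·τ' = +0.89949; +0.89949 ∈ [0.7, 1.5) → IN Λ
#2 (-3,-10): internal coord -3 + (-10)·τ' = +1.14214; +1.14214 ∈ [0.7, 1.5) → IN Λ
#3 (5,6): internal coord 5 + (6)·τ' = +2.51472; +2.51472 ∉ [0.7, 1.5) → out
#4 (-2,-9): internal coord -2 + (-9)·τ' = +1.72792; +1.72792 ∉ [0.7, 1.5) → out
#5 (0,-6): internal coord 0 + (-6)·τ' = +2.48528; +2.48528 ∉ [0.7, 1.5) → out
#6 (0,-11): internal coord 0 + (-11)·τ' = +4.55635; +4.55635 ∉ [0.7, 1.5) → out
#7 (-7,-2): internal coord -7 + (-2)·τ' = -6.17157; -6.17157 ∉ [0.7, 1.5) → out

1, 2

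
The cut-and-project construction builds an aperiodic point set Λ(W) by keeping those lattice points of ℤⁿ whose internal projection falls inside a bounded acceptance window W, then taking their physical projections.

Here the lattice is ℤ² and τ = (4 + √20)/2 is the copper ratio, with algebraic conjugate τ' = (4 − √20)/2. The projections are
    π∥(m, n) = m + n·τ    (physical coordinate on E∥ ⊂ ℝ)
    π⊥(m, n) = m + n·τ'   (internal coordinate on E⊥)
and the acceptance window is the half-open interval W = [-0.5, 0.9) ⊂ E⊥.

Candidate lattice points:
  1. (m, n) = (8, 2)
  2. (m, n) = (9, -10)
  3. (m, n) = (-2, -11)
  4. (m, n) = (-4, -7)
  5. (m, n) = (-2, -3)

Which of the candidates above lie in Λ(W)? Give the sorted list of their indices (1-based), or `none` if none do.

3

Numerically τ ≈ 4.23607 and τ' = −1/τ ≈ -0.23607.
candidate 1: (m,n)=(8,2) → π∥ = 8+2·τ ≈ 16.47214, π⊥ = 8+2·τ' ≈ 7.52786 ∉ [-0.5, 0.9) ⇒ out
candidate 2: (m,n)=(9,-10) → π∥ = 9-10·τ ≈ -33.36068, π⊥ = 9-10·τ' ≈ 11.36068 ∉ [-0.5, 0.9) ⇒ out
candidate 3: (m,n)=(-2,-11) → π∥ = -2-11·τ ≈ -48.59675, π⊥ = -2-11·τ' ≈ 0.59675 ∈ [-0.5, 0.9) ⇒ IN Λ
candidate 4: (m,n)=(-4,-7) → π∥ = -4-7·τ ≈ -33.65248, π⊥ = -4-7·τ' ≈ -2.34752 ∉ [-0.5, 0.9) ⇒ out
candidate 5: (m,n)=(-2,-3) → π∥ = -2-3·τ ≈ -14.70820, π⊥ = -2-3·τ' ≈ -1.29180 ∉ [-0.5, 0.9) ⇒ out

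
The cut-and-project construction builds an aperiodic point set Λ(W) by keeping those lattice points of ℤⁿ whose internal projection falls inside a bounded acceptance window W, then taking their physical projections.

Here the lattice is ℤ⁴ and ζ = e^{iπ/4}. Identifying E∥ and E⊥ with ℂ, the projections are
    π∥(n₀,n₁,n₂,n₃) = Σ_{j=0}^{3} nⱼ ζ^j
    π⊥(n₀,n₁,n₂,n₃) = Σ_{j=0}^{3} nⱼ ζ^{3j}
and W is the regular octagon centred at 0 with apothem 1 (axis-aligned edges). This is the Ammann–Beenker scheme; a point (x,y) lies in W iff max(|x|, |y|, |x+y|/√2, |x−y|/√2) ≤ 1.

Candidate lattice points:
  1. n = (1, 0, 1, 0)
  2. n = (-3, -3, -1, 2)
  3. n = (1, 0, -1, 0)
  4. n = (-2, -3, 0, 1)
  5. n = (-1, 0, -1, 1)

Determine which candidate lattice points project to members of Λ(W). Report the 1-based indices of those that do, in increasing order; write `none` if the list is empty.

2

With ζ = e^{iπ/4} the internal vectors are ζ^0,ζ^3,ζ^6,ζ^9.
#1 (1, 0, 1, 0): internal (1.00000, -1.00000); octagon support 1.41421 vs apothem 1 → ∉ W
#2 (-3, -3, -1, 2): internal (0.53553, 0.29289); octagon support 0.58579 vs apothem 1 → ∈ W
#3 (1, 0, -1, 0): internal (1.00000, 1.00000); octagon support 1.41421 vs apothem 1 → ∉ W
#4 (-2, -3, 0, 1): internal (0.82843, -1.41421); octagon support 1.58579 vs apothem 1 → ∉ W
#5 (-1, 0, -1, 1): internal (-0.29289, 1.70711); octagon support 1.70711 vs apothem 1 → ∉ W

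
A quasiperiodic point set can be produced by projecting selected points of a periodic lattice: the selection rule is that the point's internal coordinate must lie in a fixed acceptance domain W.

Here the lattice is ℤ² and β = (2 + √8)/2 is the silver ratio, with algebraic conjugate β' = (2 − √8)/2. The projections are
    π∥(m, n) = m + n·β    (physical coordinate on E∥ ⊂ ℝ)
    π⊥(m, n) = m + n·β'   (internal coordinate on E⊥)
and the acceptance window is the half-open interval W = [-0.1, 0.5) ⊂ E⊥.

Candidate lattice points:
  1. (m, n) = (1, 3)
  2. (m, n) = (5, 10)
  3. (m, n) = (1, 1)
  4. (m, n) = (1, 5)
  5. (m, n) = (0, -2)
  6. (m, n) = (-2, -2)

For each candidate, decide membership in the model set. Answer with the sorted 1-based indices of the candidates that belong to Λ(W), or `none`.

Numerically β ≈ 2.4142 and β' = −1/β ≈ -0.4142.
#1 (1,3): internal coord 1 + (3)·β' = -0.2426; -0.2426 ∉ [-0.1, 0.5) → out
#2 (5,10): internal coord 5 + (10)·β' = +0.8579; +0.8579 ∉ [-0.1, 0.5) → out
#3 (1,1): internal coord 1 + (1)·β' = +0.5858; +0.5858 ∉ [-0.1, 0.5) → out
#4 (1,5): internal coord 1 + (5)·β' = -1.0711; -1.0711 ∉ [-0.1, 0.5) → out
#5 (0,-2): internal coord 0 + (-2)·β' = +0.8284; +0.8284 ∉ [-0.1, 0.5) → out
#6 (-2,-2): internal coord -2 + (-2)·β' = -1.1716; -1.1716 ∉ [-0.1, 0.5) → out

none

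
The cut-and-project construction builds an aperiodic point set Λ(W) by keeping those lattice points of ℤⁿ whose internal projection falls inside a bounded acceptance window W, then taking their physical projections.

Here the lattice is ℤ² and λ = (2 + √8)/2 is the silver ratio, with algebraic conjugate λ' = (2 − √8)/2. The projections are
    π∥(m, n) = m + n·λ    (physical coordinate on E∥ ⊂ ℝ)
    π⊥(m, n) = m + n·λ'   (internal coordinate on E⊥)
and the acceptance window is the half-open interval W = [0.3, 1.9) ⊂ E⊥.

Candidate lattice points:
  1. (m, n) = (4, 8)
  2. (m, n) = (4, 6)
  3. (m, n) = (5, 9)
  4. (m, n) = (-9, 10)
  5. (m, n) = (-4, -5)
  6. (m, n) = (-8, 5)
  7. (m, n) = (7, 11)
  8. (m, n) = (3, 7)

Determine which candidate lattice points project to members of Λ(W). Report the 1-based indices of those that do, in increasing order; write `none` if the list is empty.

Numerically λ ≈ 2.4142 and λ' = −1/λ ≈ -0.4142.
#1 (4,8): internal coord 4 + (8)·λ' = +0.6863; +0.6863 ∈ [0.3, 1.9) → IN Λ
#2 (4,6): internal coord 4 + (6)·λ' = +1.5147; +1.5147 ∈ [0.3, 1.9) → IN Λ
#3 (5,9): internal coord 5 + (9)·λ' = +1.2721; +1.2721 ∈ [0.3, 1.9) → IN Λ
#4 (-9,10): internal coord -9 + (10)·λ' = -13.1421; -13.1421 ∉ [0.3, 1.9) → out
#5 (-4,-5): internal coord -4 + (-5)·λ' = -1.9289; -1.9289 ∉ [0.3, 1.9) → out
#6 (-8,5): internal coord -8 + (5)·λ' = -10.0711; -10.0711 ∉ [0.3, 1.9) → out
#7 (7,11): internal coord 7 + (11)·λ' = +2.4437; +2.4437 ∉ [0.3, 1.9) → out
#8 (3,7): internal coord 3 + (7)·λ' = +0.1005; +0.1005 ∉ [0.3, 1.9) → out

1, 2, 3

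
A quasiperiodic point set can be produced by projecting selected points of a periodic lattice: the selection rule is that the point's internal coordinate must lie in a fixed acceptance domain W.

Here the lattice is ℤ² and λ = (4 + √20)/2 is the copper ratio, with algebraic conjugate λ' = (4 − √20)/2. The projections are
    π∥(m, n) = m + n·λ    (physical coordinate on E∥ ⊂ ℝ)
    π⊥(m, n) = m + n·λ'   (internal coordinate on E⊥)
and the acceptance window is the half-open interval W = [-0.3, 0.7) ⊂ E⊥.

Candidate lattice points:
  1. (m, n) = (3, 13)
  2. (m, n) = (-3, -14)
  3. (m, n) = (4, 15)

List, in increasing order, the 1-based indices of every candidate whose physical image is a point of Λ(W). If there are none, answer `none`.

Compute λ' = (4−√20)/2 = -0.23607, so π⊥(m,n) = m -0.23607·n.
[1] lift (3,13): star map gives -0.06888; window check -0.3 ≤ -0.06888 < 0.7 is true → IN Λ
[2] lift (-3,-14): star map gives 0.30495; window check -0.3 ≤ 0.30495 < 0.7 is true → IN Λ
[3] lift (4,15): star map gives 0.45898; window check -0.3 ≤ 0.45898 < 0.7 is true → IN Λ

1, 2, 3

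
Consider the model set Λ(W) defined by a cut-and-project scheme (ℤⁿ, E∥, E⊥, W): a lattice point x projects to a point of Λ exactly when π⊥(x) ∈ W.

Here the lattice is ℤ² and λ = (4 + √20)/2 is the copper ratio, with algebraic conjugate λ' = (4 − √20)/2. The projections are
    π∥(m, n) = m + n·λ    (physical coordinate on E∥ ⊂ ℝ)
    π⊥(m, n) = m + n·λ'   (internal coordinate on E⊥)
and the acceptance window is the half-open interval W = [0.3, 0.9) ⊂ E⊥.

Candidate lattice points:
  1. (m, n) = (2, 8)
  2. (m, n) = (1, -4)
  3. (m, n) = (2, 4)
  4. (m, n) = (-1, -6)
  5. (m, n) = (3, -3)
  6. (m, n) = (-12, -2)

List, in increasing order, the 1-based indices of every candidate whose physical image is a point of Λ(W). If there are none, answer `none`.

4

Compute λ' = (4−√20)/2 = -0.236068, so π⊥(m,n) = m -0.236068·n.
[1] lift (2,8): star map gives 0.111456; window check 0.3 ≤ 0.111456 < 0.9 is false → out
[2] lift (1,-4): star map gives 1.944272; window check 0.3 ≤ 1.944272 < 0.9 is false → out
[3] lift (2,4): star map gives 1.055728; window check 0.3 ≤ 1.055728 < 0.9 is false → out
[4] lift (-1,-6): star map gives 0.416408; window check 0.3 ≤ 0.416408 < 0.9 is true → IN Λ
[5] lift (3,-3): star map gives 3.708204; window check 0.3 ≤ 3.708204 < 0.9 is false → out
[6] lift (-12,-2): star map gives -11.527864; window check 0.3 ≤ -11.527864 < 0.9 is false → out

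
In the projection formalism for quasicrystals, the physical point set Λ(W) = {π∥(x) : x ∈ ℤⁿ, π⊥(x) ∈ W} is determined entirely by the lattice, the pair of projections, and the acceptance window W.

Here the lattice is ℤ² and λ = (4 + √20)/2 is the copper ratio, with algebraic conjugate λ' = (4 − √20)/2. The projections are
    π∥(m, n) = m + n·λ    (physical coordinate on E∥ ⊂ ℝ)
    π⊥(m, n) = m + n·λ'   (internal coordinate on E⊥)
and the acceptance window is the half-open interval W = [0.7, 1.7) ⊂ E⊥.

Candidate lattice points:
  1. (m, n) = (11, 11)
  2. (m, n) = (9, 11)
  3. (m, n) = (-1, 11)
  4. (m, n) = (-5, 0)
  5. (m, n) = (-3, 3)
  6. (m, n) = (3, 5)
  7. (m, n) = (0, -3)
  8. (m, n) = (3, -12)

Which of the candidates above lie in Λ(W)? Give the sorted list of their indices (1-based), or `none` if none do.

7

λ' = (4−√20)/2 ≈ -0.236068.
[1] lift (11,11): star map gives 8.403252; window check 0.7 ≤ 8.403252 < 1.7 is false → out
[2] lift (9,11): star map gives 6.403252; window check 0.7 ≤ 6.403252 < 1.7 is false → out
[3] lift (-1,11): star map gives -3.596748; window check 0.7 ≤ -3.596748 < 1.7 is false → out
[4] lift (-5,0): star map gives -5.000000; window check 0.7 ≤ -5.000000 < 1.7 is false → out
[5] lift (-3,3): star map gives -3.708204; window check 0.7 ≤ -3.708204 < 1.7 is false → out
[6] lift (3,5): star map gives 1.819660; window check 0.7 ≤ 1.819660 < 1.7 is false → out
[7] lift (0,-3): star map gives 0.708204; window check 0.7 ≤ 0.708204 < 1.7 is true → IN Λ
[8] lift (3,-12): star map gives 5.832816; window check 0.7 ≤ 5.832816 < 1.7 is false → out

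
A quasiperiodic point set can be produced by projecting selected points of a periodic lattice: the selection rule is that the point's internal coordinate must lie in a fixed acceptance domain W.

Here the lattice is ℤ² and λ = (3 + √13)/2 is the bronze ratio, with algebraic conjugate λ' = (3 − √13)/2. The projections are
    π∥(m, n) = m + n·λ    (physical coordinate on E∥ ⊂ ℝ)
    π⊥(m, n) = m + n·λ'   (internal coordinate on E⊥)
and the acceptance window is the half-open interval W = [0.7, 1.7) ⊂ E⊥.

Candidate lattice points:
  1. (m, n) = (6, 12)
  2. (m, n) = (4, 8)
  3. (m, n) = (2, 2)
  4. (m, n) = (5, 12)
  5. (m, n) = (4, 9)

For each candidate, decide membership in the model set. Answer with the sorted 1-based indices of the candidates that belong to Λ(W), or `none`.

λ' = (3−√13)/2 ≈ -0.30278.
[1] lift (6,12): star map gives 2.36669; window check 0.7 ≤ 2.36669 < 1.7 is false → out
[2] lift (4,8): star map gives 1.57779; window check 0.7 ≤ 1.57779 < 1.7 is true → IN Λ
[3] lift (2,2): star map gives 1.39445; window check 0.7 ≤ 1.39445 < 1.7 is true → IN Λ
[4] lift (5,12): star map gives 1.36669; window check 0.7 ≤ 1.36669 < 1.7 is true → IN Λ
[5] lift (4,9): star map gives 1.27502; window check 0.7 ≤ 1.27502 < 1.7 is true → IN Λ

2, 3, 4, 5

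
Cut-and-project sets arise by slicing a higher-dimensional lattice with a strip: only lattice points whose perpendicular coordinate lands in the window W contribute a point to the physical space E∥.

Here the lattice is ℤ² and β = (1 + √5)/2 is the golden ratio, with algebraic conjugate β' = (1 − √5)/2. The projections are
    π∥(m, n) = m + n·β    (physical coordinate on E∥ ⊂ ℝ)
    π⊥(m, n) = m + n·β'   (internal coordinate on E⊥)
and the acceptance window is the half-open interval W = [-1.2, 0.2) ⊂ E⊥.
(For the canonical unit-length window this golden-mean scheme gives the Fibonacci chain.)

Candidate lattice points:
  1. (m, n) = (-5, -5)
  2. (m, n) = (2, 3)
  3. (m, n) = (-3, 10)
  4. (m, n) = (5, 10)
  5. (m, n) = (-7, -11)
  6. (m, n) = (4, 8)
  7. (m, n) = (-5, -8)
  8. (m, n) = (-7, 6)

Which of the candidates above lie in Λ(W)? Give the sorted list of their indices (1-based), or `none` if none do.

β' = (1−√5)/2 ≈ -0.618034.
candidate 1: (m,n)=(-5,-5) → π∥ = -5-5·β ≈ -13.090170, π⊥ = -5-5·β' ≈ -1.909830 ∉ [-1.2, 0.2) ⇒ out
candidate 2: (m,n)=(2,3) → π∥ = 2+3·β ≈ 6.854102, π⊥ = 2+3·β' ≈ 0.145898 ∈ [-1.2, 0.2) ⇒ IN Λ
candidate 3: (m,n)=(-3,10) → π∥ = -3+10·β ≈ 13.180340, π⊥ = -3+10·β' ≈ -9.180340 ∉ [-1.2, 0.2) ⇒ out
candidate 4: (m,n)=(5,10) → π∥ = 5+10·β ≈ 21.180340, π⊥ = 5+10·β' ≈ -1.180340 ∈ [-1.2, 0.2) ⇒ IN Λ
candidate 5: (m,n)=(-7,-11) → π∥ = -7-11·β ≈ -24.798374, π⊥ = -7-11·β' ≈ -0.201626 ∈ [-1.2, 0.2) ⇒ IN Λ
candidate 6: (m,n)=(4,8) → π∥ = 4+8·β ≈ 16.944272, π⊥ = 4+8·β' ≈ -0.944272 ∈ [-1.2, 0.2) ⇒ IN Λ
candidate 7: (m,n)=(-5,-8) → π∥ = -5-8·β ≈ -17.944272, π⊥ = -5-8·β' ≈ -0.055728 ∈ [-1.2, 0.2) ⇒ IN Λ
candidate 8: (m,n)=(-7,6) → π∥ = -7+6·β ≈ 2.708204, π⊥ = -7+6·β' ≈ -10.708204 ∉ [-1.2, 0.2) ⇒ out

2, 4, 5, 6, 7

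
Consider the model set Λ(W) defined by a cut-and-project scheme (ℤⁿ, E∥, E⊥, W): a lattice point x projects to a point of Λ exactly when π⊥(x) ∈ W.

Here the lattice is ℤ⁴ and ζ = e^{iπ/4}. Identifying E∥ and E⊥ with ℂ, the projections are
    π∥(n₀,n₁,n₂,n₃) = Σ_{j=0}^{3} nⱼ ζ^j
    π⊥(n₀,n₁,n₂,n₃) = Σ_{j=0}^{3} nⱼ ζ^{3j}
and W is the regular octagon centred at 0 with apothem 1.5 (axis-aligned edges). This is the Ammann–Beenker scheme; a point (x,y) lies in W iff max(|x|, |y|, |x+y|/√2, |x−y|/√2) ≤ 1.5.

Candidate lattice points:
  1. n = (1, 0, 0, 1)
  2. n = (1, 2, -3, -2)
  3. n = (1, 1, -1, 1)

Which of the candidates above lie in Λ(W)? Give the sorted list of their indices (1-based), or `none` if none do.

With ζ = e^{iπ/4} the internal vectors are ζ^0,ζ^3,ζ^6,ζ^9.
#1 (1, 0, 0, 1): internal (1.707107, 0.707107); octagon support 1.707107 vs apothem 1.5 → ∉ W
#2 (1, 2, -3, -2): internal (-1.828427, 3.000000); octagon support 3.414214 vs apothem 1.5 → ∉ W
#3 (1, 1, -1, 1): internal (1.000000, 2.414214); octagon support 2.414214 vs apothem 1.5 → ∉ W

none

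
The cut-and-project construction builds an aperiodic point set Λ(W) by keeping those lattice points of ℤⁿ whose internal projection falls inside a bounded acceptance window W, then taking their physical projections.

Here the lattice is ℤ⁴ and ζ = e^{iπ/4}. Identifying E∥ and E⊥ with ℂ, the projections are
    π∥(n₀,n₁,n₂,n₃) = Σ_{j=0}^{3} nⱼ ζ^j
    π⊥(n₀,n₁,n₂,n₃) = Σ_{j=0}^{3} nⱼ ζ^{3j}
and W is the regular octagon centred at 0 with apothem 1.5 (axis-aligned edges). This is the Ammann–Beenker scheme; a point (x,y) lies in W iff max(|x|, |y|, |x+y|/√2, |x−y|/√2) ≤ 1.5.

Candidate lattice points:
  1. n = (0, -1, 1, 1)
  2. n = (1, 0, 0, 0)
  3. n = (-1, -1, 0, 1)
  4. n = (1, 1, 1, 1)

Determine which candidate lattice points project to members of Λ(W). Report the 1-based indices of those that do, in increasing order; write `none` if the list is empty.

π⊥(n) = n₀ + n₁ζ³ + n₂ζ⁶ + n₃ζ⁹ where ζ = e^{iπ/4}.
candidate 1: n = (0, -1, 1, 1) → π⊥ ≈ (+1.4142, -1.0000); max(|x|,|y|,|x±y|/√2) = 1.7071 > 1.5 ⇒ ∉ W
candidate 2: n = (1, 0, 0, 0) → π⊥ ≈ (+1.0000, +0.0000); max(|x|,|y|,|x±y|/√2) = 1.0000 ≤ 1.5 ⇒ ∈ W
candidate 3: n = (-1, -1, 0, 1) → π⊥ ≈ (+0.4142, +0.0000); max(|x|,|y|,|x±y|/√2) = 0.4142 ≤ 1.5 ⇒ ∈ W
candidate 4: n = (1, 1, 1, 1) → π⊥ ≈ (+1.0000, +0.4142); max(|x|,|y|,|x±y|/√2) = 1.0000 ≤ 1.5 ⇒ ∈ W

2, 3, 4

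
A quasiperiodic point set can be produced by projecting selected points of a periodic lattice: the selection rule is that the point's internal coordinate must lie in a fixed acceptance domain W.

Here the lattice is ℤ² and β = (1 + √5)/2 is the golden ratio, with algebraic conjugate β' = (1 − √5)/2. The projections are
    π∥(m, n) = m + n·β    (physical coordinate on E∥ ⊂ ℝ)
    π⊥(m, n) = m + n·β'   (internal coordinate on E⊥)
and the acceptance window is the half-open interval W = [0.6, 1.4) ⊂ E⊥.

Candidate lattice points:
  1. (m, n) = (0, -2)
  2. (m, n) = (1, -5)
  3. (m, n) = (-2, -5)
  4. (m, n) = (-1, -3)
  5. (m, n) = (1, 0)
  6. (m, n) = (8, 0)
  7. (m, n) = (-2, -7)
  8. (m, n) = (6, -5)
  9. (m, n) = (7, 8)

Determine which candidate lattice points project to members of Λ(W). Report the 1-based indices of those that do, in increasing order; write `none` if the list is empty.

1, 3, 4, 5

Numerically β ≈ 1.618034 and β' = −1/β ≈ -0.618034.
candidate 1: (m,n)=(0,-2) → π∥ = 0-2·β ≈ -3.236068, π⊥ = 0-2·β' ≈ 1.236068 ∈ [0.6, 1.4) ⇒ IN Λ
candidate 2: (m,n)=(1,-5) → π∥ = 1-5·β ≈ -7.090170, π⊥ = 1-5·β' ≈ 4.090170 ∉ [0.6, 1.4) ⇒ out
candidate 3: (m,n)=(-2,-5) → π∥ = -2-5·β ≈ -10.090170, π⊥ = -2-5·β' ≈ 1.090170 ∈ [0.6, 1.4) ⇒ IN Λ
candidate 4: (m,n)=(-1,-3) → π∥ = -1-3·β ≈ -5.854102, π⊥ = -1-3·β' ≈ 0.854102 ∈ [0.6, 1.4) ⇒ IN Λ
candidate 5: (m,n)=(1,0) → π∥ = 1+0·β ≈ 1.000000, π⊥ = 1+0·β' ≈ 1.000000 ∈ [0.6, 1.4) ⇒ IN Λ
candidate 6: (m,n)=(8,0) → π∥ = 8+0·β ≈ 8.000000, π⊥ = 8+0·β' ≈ 8.000000 ∉ [0.6, 1.4) ⇒ out
candidate 7: (m,n)=(-2,-7) → π∥ = -2-7·β ≈ -13.326238, π⊥ = -2-7·β' ≈ 2.326238 ∉ [0.6, 1.4) ⇒ out
candidate 8: (m,n)=(6,-5) → π∥ = 6-5·β ≈ -2.090170, π⊥ = 6-5·β' ≈ 9.090170 ∉ [0.6, 1.4) ⇒ out
candidate 9: (m,n)=(7,8) → π∥ = 7+8·β ≈ 19.944272, π⊥ = 7+8·β' ≈ 2.055728 ∉ [0.6, 1.4) ⇒ out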